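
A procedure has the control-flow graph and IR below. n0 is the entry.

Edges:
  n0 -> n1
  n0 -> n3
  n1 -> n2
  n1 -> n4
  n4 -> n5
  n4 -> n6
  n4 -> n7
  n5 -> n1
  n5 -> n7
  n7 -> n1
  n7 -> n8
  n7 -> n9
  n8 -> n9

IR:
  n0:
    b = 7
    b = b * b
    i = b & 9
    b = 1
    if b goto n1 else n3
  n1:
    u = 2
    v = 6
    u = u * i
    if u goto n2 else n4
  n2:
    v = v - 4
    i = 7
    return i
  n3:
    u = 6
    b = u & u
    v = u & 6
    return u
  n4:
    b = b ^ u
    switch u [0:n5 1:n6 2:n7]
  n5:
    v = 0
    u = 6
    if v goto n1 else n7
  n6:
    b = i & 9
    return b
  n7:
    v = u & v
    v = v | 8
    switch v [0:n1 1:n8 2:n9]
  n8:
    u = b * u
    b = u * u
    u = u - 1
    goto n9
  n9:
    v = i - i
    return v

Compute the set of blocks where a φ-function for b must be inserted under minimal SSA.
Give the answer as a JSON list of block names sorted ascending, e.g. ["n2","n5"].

Answer: ["n1", "n9"]

Working:
idom tree: n1←n0 n2←n1 n3←n0 n4←n1 n5←n4 n6←n4 n7←n4 n8←n7 n9←n7
Dom at joins:
  n1: preds {n0,n5,n7}: {n0} ∩ {n0,n1,n4,n5} ∩ {n0,n1,n4,n7} = {n0}; idom=n0
  n7: preds {n4,n5}: {n0,n1,n4} ∩ {n0,n1,n4,n5} = {n0,n1,n4}; idom=n4
  n9: preds {n7,n8}: {n0,n1,n4,n7} ∩ {n0,n1,n4,n7,n8} = {n0,n1,n4,n7}; idom=n7

Frontier:
  join n1 pred n0: · stop@n0
  join n1 pred n5: n5→n4→n1 stop@n0
  join n1 pred n7: n7→n4→n1 stop@n0
  join n7 pred n4: · stop@n4
  join n7 pred n5: n5 stop@n4
  join n9 pred n7: · stop@n7
  join n9 pred n8: n8 stop@n7
  n0 → ∅
  n1 → {n1}
  n2 → ∅
  n3 → ∅
  n4 → {n1}
  n5 → {n1,n7}
  n6 → ∅
  n7 → {n1}
  n8 → {n9}
  n9 → ∅

φ for b: defs {n0,n3,n4,n6,n8}
  DF⁺ = {n1,n9}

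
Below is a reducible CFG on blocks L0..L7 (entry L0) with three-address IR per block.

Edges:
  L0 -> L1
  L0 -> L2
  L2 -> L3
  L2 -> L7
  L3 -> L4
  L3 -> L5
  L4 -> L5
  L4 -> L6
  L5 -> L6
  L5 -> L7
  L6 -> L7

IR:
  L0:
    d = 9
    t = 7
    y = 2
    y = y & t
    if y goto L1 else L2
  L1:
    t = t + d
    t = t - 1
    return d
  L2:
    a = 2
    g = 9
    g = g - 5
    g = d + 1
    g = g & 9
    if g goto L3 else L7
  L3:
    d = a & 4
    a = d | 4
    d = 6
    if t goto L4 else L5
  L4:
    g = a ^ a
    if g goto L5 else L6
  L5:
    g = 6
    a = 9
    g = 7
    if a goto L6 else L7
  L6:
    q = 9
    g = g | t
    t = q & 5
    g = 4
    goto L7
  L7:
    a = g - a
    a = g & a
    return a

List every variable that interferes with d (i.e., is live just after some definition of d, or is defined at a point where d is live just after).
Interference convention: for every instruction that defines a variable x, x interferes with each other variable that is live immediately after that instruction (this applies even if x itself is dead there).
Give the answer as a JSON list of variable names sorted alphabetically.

Answer: ["a", "g", "t", "y"]

Working:
Block summaries:
  L0: def={d,t,y} ue=∅
  L1: def={t} ue={d,t}
  L2: def={a,g} ue={d}
  L3: def={a,d} ue={a,t}
  L4: def={g} ue={a}
  L5: def={a,g} ue=∅
  L6: def={g,q,t} ue={g,t}
  L7: def={a} ue={a,g}

Backward fixpoint:
  live L0: ∅→{d,t}
  live L1: {d,t}→∅
  live L2: {d,t}→{a,g,t}
  live L3: {a,t}→{a,t}
  live L4: {a,t}→{a,g,t}
  live L5: {t}→{a,g,t}
  live L6: {a,g,t}→{a,g}
  live L7: {a,g}→∅

Interference:
  a↔{d,g,q,t}
  d↔{a,g,t,y}
  g↔{a,d,q,t}
  q↔{a,g,t}
  t↔{a,d,g,q,y}
  y↔{d,t}

N(d) = ["a", "g", "t", "y"]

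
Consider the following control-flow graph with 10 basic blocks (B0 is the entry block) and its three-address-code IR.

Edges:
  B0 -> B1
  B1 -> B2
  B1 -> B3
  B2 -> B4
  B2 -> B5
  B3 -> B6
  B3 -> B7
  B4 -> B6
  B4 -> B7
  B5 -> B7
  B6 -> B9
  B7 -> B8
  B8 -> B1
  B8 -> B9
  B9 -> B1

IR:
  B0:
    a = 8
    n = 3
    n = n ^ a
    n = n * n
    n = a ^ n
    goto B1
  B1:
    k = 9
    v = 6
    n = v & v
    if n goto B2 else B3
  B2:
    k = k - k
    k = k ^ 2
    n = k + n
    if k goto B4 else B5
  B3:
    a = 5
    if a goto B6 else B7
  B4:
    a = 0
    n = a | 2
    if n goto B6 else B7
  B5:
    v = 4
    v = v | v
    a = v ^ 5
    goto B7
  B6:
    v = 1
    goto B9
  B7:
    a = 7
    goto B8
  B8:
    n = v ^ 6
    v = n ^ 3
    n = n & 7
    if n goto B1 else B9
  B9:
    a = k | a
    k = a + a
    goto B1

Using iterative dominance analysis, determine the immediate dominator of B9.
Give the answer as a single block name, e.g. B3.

idom tree: B1←B0 B2←B1 B3←B1 B4←B2 B5←B2 B6←B1 B7←B1 B8←B7 B9←B1
Dom at joins:
  B1: preds {B0,B8,B9}: {B0} ∩ {B0,B1,B7,B8} ∩ {B0,B1,B9} = {B0}; idom=B0
  B6: preds {B3,B4}: {B0,B1,B3} ∩ {B0,B1,B2,B4} = {B0,B1}; idom=B1
  B7: preds {B3,B4,B5}: {B0,B1,B3} ∩ {B0,B1,B2,B4} ∩ {B0,B1,B2,B5} = {B0,B1}; idom=B1
  B9: preds {B6,B8}: {B0,B1,B6} ∩ {B0,B1,B7,B8} = {B0,B1}; idom=B1

idom(B9) = B1

Answer: B1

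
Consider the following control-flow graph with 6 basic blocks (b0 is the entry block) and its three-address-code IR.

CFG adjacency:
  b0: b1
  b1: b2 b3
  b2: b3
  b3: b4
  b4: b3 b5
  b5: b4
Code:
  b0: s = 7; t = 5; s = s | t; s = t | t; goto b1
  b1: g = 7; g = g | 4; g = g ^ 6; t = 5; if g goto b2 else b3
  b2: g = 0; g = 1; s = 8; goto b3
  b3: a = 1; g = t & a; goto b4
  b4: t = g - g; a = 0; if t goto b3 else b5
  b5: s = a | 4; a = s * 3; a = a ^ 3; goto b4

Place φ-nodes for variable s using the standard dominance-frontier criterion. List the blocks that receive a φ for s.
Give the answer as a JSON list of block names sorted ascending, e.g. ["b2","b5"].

Answer: ["b3", "b4"]

Derivation:
idom tree: b1←b0 b2←b1 b3←b1 b4←b3 b5←b4
Dom∩ at merges:
  b3: preds {b1,b2,b4}: {b0,b1} ∩ {b0,b1,b2} ∩ {b0,b1,b3,b4} = {b0,b1}; idom=b1
  b4: preds {b3,b5}: {b0,b1,b3} ∩ {b0,b1,b3,b4,b5} = {b0,b1,b3}; idom=b3

Frontier:
  join b3 pred b1: · stop@b1
  join b3 pred b2: b2 stop@b1
  join b3 pred b4: b4→b3 stop@b1
  join b4 pred b3: · stop@b3
  join b4 pred b5: b5→b4 stop@b3
  DF(b0)=∅
  DF(b1)=∅
  DF(b2)={b3}
  DF(b3)={b3}
  DF(b4)={b3,b4}
  DF(b5)={b4}

φ for s: defs {b0,b2,b5}
  DF⁺ = {b3,b4}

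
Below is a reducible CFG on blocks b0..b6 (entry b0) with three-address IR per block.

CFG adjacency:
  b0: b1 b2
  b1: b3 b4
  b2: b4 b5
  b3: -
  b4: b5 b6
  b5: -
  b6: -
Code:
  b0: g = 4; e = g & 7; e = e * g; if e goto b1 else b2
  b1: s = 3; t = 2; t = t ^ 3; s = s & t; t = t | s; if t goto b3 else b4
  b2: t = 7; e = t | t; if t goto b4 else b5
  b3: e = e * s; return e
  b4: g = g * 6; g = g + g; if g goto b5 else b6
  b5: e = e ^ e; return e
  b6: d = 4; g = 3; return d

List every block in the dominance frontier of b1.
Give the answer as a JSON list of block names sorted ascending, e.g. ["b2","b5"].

Answer: ["b4"]

Working:
idom tree: b1←b0 b2←b0 b3←b1 b4←b0 b5←b0 b6←b4
Dom at joins:
  b4: preds {b1,b2}: {b0,b1} ∩ {b0,b2} = {b0}; idom=b0
  b5: preds {b2,b4}: {b0,b2} ∩ {b0,b4} = {b0}; idom=b0

DF derivation:
  b4←b1: walk b1 to b0
  b4←b2: walk b2 to b0
  b5←b2: walk b2 to b0
  b5←b4: walk b4 to b0
  b0 → ∅
  b1 → {b4}
  b2 → {b4,b5}
  b3 → ∅
  b4 → {b5}
  b5 → ∅
  b6 → ∅

DF(b1) = ["b4"]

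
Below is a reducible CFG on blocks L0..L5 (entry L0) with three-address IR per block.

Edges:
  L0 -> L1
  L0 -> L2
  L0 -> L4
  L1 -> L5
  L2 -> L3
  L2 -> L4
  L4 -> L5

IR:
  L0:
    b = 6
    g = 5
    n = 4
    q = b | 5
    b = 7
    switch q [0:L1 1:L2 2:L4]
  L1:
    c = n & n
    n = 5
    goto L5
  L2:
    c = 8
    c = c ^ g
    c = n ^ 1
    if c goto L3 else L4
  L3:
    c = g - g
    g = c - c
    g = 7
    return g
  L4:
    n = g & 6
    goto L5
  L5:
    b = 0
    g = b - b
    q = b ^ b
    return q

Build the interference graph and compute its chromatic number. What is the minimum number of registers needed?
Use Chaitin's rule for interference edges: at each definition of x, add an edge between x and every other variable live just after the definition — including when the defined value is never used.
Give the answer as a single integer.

Block summaries:
  L0: {b,g,n,q} / ∅
  L1: {c,n} / {n}
  L2: {c} / {g,n}
  L3: {c,g} / {g}
  L4: {n} / {g}
  L5: {b,g,q} / ∅

Liveness:
  L0 li=∅ lo={g,n}
  L1 li={n} lo=∅
  L2 li={g,n} lo={g}
  L3 li={g} lo=∅
  L4 li={g} lo=∅
  L5 li=∅ lo=∅

Interference:
  b: {g,n,q}
  c: {g,n}
  g: {b,c,n,q}
  n: {b,c,g,q}
  q: {b,g,n}

Colouring:
  {b,g,n,q} pairwise interfere (4-clique) ⇒ χ ≥ 4
  4-colouring: R0={g}  R1={n}  R2={b,c}  R3={q}
  χ = 4

Answer: 4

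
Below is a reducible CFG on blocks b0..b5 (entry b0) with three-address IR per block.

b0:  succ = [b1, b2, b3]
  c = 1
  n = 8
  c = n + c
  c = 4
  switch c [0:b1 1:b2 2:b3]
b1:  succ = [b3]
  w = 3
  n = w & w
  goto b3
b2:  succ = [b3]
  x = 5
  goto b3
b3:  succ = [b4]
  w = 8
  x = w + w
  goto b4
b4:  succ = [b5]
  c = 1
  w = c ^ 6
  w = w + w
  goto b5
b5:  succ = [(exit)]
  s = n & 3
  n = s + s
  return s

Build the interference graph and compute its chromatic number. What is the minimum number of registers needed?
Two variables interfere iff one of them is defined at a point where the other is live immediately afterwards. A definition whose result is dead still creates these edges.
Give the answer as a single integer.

Answer: 2

Analysis:
def/use:
  b0: def={c,n} ue=∅
  b1: def={n,w} ue=∅
  b2: def={x} ue=∅
  b3: def={w,x} ue=∅
  b4: def={c,w} ue=∅
  b5: def={n,s} ue={n}

Live sets:
  live b0: ∅→{n}
  live b1: ∅→{n}
  live b2: {n}→{n}
  live b3: {n}→{n}
  live b4: {n}→{n}
  live b5: {n}→∅

Interference:
  c↔{n}
  n↔{c,s,w,x}
  s↔{n}
  w↔{n}
  x↔{n}

Chromatic number:
  lower bound: {c,n} mutually conflict ⇒ χ ≥ 2
  2-colouring: R0={n}  R1={c,s,w,x}
  χ = 2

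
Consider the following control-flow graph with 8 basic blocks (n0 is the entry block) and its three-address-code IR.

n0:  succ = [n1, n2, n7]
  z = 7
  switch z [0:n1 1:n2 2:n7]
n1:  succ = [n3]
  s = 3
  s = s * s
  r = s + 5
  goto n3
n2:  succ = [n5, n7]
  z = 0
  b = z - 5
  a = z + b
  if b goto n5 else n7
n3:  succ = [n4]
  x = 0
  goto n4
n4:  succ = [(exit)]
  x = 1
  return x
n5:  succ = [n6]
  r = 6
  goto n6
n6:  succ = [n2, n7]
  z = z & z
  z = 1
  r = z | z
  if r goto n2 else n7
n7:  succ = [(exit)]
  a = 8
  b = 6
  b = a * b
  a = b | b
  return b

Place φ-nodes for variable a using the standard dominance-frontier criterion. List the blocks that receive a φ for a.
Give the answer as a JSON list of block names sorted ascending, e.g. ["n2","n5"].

idom tree: n1←n0 n2←n0 n3←n1 n4←n3 n5←n2 n6←n5 n7←n0
Dom∩ at merges:
  n2: preds {n0,n6}: {n0} ∩ {n0,n2,n5,n6} = {n0}; idom=n0
  n7: preds {n0,n2,n6}: {n0} ∩ {n0,n2} ∩ {n0,n2,n5,n6} = {n0}; idom=n0

Frontier:
  join n2 pred n0: · stop@n0
  join n2 pred n6: n6→n5→n2 stop@n0
  join n7 pred n0: · stop@n0
  join n7 pred n2: n2 stop@n0
  join n7 pred n6: n6→n5→n2 stop@n0
  n0: DF=∅
  n1: DF=∅
  n2: DF={n2,n7}
  n3: DF=∅
  n4: DF=∅
  n5: DF={n2,n7}
  n6: DF={n2,n7}
  n7: DF=∅

φ for a: defs {n2,n7}
  DF⁺ = {n2,n7}

Answer: ["n2", "n7"]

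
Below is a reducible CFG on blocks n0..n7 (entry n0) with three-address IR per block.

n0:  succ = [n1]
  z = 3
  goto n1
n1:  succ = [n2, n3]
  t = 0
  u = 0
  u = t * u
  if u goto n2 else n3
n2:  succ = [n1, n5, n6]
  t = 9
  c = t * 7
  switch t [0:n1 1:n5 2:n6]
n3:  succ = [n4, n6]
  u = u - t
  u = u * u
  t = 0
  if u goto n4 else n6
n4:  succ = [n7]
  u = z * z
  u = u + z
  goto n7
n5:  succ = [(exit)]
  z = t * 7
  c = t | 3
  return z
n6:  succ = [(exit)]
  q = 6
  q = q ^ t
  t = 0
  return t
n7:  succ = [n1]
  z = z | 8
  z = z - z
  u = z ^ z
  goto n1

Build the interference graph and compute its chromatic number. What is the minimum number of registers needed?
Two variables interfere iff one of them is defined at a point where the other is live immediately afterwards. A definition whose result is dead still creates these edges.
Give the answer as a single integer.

Per-block:
  n0: {z} / ∅
  n1: {t,u} / ∅
  n2: {c,t} / ∅
  n3: {t,u} / {t,u}
  n4: {u} / {z}
  n5: {c,z} / {t}
  n6: {q,t} / {t}
  n7: {u,z} / {z}

Backward fixpoint:
  live n0: ∅→{z}
  live n1: {z}→{t,u,z}
  live n2: {z}→{t,z}
  live n3: {t,u,z}→{t,z}
  live n4: {z}→{z}
  live n5: {t}→∅
  live n6: {t}→∅
  live n7: {z}→{z}

Conflict graph:
  c: {t,z}
  q: {t}
  t: {c,q,u,z}
  u: {t,z}
  z: {c,t,u}

Registers:
  lower bound: {c,t,z} mutually conflict ⇒ χ ≥ 3
  3-colouring: r0={t}  r1={q,z}  r2={c,u}
  χ = 3

Answer: 3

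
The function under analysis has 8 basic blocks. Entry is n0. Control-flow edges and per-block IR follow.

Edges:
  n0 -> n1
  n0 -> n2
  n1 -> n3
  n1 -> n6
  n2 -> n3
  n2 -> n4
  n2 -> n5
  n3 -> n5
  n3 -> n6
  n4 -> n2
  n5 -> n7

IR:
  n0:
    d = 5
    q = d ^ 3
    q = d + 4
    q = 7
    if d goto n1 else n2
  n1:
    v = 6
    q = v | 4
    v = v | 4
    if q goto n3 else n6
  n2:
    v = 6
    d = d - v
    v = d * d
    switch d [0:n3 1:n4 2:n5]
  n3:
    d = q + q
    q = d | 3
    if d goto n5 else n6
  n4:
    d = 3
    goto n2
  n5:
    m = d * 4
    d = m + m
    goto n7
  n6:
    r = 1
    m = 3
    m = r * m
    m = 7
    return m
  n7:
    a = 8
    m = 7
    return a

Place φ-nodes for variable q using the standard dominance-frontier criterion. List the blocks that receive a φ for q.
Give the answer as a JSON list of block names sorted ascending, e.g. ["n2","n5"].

idom tree: n1←n0 n2←n0 n3←n0 n4←n2 n5←n0 n6←n0 n7←n5
Dom∩ at merges:
  n2: preds {n0,n4}: {n0} ∩ {n0,n2,n4} = {n0}; idom=n0
  n3: preds {n1,n2}: {n0,n1} ∩ {n0,n2} = {n0}; idom=n0
  n5: preds {n2,n3}: {n0,n2} ∩ {n0,n3} = {n0}; idom=n0
  n6: preds {n1,n3}: {n0,n1} ∩ {n0,n3} = {n0}; idom=n0

DF walk-up:
  join n2 pred n0: · stop@n0
  join n2 pred n4: n4→n2 stop@n0
  join n3 pred n1: n1 stop@n0
  join n3 pred n2: n2 stop@n0
  join n5 pred n2: n2 stop@n0
  join n5 pred n3: n3 stop@n0
  join n6 pred n1: n1 stop@n0
  join n6 pred n3: n3 stop@n0
  n0: DF=∅
  n1: DF={n3,n6}
  n2: DF={n2,n3,n5}
  n3: DF={n5,n6}
  n4: DF={n2}
  n5: DF=∅
  n6: DF=∅
  n7: DF=∅

φ for q: defs {n0,n1,n3}
  DF⁺ = {n3,n5,n6}

Answer: ["n3", "n5", "n6"]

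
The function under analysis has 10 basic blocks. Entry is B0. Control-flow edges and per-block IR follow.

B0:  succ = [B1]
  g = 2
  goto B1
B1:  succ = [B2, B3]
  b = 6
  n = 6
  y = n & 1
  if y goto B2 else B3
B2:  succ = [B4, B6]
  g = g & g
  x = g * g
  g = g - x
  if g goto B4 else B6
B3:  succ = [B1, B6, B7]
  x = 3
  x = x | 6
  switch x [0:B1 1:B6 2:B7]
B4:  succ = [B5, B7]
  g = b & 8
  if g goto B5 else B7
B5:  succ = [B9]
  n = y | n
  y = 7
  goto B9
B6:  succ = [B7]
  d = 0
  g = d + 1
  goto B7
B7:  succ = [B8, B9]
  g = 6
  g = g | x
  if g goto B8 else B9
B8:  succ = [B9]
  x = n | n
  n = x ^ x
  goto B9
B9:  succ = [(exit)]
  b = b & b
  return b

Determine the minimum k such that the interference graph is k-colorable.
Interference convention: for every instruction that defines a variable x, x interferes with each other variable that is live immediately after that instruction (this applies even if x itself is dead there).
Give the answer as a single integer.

Answer: 5

Derivation:
def/use:
  B0: {g} / ∅
  B1: {b,n,y} / ∅
  B2: {g,x} / {g}
  B3: {x} / ∅
  B4: {g} / {b}
  B5: {n,y} / {n,y}
  B6: {d,g} / ∅
  B7: {g} / {x}
  B8: {n,x} / {n}
  B9: {b} / {b}

Backward fixpoint:
  B0: in=∅ out={g}
  B1: in={g} out={b,g,n,y}
  B2: in={b,g,n,y} out={b,n,x,y}
  B3: in={b,g,n} out={b,g,n,x}
  B4: in={b,n,x,y} out={b,n,x,y}
  B5: in={b,n,y} out={b}
  B6: in={b,n,x} out={b,n,x}
  B7: in={b,n,x} out={b,n}
  B8: in={b,n} out={b}
  B9: in={b} out=∅

Conflict graph:
  b: {d,g,n,x,y}
  d: {b,n,x}
  g: {b,n,x,y}
  n: {b,d,g,x,y}
  x: {b,d,g,n,y}
  y: {b,g,n,x}

Colouring:
  {b,g,n,x,y} pairwise interfere (5-clique) ⇒ χ ≥ 5
  assign b→R0 d→R3 g→R3 n→R1 x→R2 y→R4 — no edge inside a register ⇒ χ ≤ 5
  χ = 5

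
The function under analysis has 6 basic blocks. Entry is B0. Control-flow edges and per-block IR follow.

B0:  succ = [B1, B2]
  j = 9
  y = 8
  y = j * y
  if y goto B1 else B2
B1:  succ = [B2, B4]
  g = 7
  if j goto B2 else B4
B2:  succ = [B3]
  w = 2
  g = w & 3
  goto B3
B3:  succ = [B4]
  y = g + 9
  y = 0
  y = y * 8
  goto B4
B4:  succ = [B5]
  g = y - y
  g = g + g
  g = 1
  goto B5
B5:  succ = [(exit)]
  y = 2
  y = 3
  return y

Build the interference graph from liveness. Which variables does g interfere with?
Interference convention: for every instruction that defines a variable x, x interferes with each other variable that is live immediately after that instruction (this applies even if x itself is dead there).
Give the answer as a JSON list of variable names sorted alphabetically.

Block summaries:
  B0 def {j,y} use ∅
  B1 def {g} use {j}
  B2 def {g,w} use ∅
  B3 def {y} use {g}
  B4 def {g} use {y}
  B5 def {y} use ∅

Backward fixpoint:
  B0 li=∅ lo={j,y}
  B1 li={j,y} lo={y}
  B2 li=∅ lo={g}
  B3 li={g} lo={y}
  B4 li={y} lo=∅
  B5 li=∅ lo=∅

Interfere edges:
  g: {j,y}
  j: {g,y}
  w: ∅
  y: {g,j}

N(g) = ["j", "y"]

Answer: ["j", "y"]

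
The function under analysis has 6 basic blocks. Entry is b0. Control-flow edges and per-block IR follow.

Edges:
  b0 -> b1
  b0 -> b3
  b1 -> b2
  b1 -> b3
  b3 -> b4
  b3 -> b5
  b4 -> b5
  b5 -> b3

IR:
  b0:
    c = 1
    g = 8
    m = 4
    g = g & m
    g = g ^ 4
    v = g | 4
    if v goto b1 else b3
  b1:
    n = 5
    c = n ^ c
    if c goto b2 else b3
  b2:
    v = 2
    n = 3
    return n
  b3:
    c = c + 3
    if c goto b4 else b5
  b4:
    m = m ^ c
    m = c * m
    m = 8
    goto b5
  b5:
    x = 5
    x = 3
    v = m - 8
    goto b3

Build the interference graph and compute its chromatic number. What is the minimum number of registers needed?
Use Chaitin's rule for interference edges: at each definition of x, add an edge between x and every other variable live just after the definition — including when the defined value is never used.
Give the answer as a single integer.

Per-block:
  b0: def={c,g,m,v} ue=∅
  b1: def={c,n} ue={c}
  b2: def={n,v} ue=∅
  b3: def={c} ue={c}
  b4: def={m} ue={c,m}
  b5: def={v,x} ue={m}

Live sets:
  live b0: ∅→{c,m}
  live b1: {c,m}→{c,m}
  live b2: ∅→∅
  live b3: {c,m}→{c,m}
  live b4: {c,m}→{c,m}
  live b5: {c,m}→{c,m}

Conflict graph:
  c — {g,m,n,v,x}
  g — {c,m}
  m — {c,g,n,v,x}
  n — {c,m}
  v — {c,m}
  x — {c,m}

Chromatic number:
  lower bound: {c,g,m} mutually conflict ⇒ χ ≥ 3
  3-colouring: R0={c}  R1={m}  R2={g,n,v,x}
  χ = 3

Answer: 3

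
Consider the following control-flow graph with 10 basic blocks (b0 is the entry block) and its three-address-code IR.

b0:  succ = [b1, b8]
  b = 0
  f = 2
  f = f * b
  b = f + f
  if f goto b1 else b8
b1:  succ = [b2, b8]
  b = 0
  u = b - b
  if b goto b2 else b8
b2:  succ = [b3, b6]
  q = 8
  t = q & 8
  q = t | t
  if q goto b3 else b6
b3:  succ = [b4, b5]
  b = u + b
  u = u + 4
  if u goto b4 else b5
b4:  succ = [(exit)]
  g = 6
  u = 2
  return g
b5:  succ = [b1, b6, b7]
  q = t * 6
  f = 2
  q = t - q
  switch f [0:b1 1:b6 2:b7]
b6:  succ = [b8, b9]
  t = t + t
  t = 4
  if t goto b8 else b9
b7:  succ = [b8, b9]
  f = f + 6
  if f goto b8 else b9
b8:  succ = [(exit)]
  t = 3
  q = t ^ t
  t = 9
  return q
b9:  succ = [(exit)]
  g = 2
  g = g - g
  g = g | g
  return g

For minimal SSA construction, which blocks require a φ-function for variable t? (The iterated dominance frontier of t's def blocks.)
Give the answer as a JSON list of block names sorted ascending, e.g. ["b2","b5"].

idom tree: b1←b0 b2←b1 b3←b2 b4←b3 b5←b3 b6←b2 b7←b5 b8←b0 b9←b2
Dom at joins:
  b1: preds {b0,b5}: {b0} ∩ {b0,b1,b2,b3,b5} = {b0}; idom=b0
  b6: preds {b2,b5}: {b0,b1,b2} ∩ {b0,b1,b2,b3,b5} = {b0,b1,b2}; idom=b2
  b8: preds {b0,b1,b6,b7}: {b0} ∩ {b0,b1} ∩ {b0,b1,b2,b6} ∩ {b0,b1,b2,b3,b5,b7} = {b0}; idom=b0
  b9: preds {b6,b7}: {b0,b1,b2,b6} ∩ {b0,b1,b2,b3,b5,b7} = {b0,b1,b2}; idom=b2

DF walk-up:
  join b1 pred b0: · stop@b0
  join b1 pred b5: b5→b3→b2→b1 stop@b0
  join b6 pred b2: · stop@b2
  join b6 pred b5: b5→b3 stop@b2
  join b8 pred b0: · stop@b0
  join b8 pred b1: b1 stop@b0
  join b8 pred b6: b6→b2→b1 stop@b0
  join b8 pred b7: b7→b5→b3→b2→b1 stop@b0
  join b9 pred b6: b6 stop@b2
  join b9 pred b7: b7→b5→b3 stop@b2
  b0 → ∅
  b1 → {b1,b8}
  b2 → {b1,b8}
  b3 → {b1,b6,b8,b9}
  b4 → ∅
  b5 → {b1,b6,b8,b9}
  b6 → {b8,b9}
  b7 → {b8,b9}
  b8 → ∅
  b9 → ∅

φ for t: defs {b2,b6,b8}
  DF⁺ = {b1,b8,b9}

Answer: ["b1", "b8", "b9"]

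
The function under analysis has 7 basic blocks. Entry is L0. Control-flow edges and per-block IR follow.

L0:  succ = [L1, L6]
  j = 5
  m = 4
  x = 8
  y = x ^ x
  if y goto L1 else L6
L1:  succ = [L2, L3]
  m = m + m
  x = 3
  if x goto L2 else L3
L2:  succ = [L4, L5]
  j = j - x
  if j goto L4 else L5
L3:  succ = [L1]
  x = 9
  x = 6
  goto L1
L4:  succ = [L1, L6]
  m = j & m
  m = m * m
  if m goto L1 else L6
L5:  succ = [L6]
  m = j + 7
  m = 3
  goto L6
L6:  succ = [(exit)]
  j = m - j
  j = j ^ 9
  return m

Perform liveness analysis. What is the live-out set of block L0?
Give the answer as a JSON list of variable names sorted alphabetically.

Per-block:
  L0: {j,m,x,y} / ∅
  L1: {m,x} / {m}
  L2: {j} / {j,x}
  L3: {x} / ∅
  L4: {m} / {j,m}
  L5: {m} / {j}
  L6: {j} / {j,m}

Liveness:
  L0: in=∅ out={j,m}
  L1: in={j,m} out={j,m,x}
  L2: in={j,m,x} out={j,m}
  L3: in={j,m} out={j,m}
  L4: in={j,m} out={j,m}
  L5: in={j} out={j,m}
  L6: in={j,m} out=∅

live-out(L0) = ["j", "m"]

Answer: ["j", "m"]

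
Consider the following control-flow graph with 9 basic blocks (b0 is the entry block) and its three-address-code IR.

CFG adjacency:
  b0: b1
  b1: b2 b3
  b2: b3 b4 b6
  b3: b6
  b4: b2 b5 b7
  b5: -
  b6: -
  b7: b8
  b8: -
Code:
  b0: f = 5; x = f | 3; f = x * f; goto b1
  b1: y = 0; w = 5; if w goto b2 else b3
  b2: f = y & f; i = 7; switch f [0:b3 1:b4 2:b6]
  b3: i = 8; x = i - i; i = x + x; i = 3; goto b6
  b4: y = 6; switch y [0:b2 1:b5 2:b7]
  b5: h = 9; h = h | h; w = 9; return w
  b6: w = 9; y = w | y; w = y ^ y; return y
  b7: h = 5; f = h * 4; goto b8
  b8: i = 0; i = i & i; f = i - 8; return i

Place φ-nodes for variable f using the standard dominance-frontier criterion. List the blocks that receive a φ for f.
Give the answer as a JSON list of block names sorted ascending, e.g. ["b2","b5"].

idom tree: b1←b0 b2←b1 b3←b1 b4←b2 b5←b4 b6←b1 b7←b4 b8←b7
Join-block Dom:
  b2: preds {b1,b4}: {b0,b1} ∩ {b0,b1,b2,b4} = {b0,b1}; idom=b1
  b3: preds {b1,b2}: {b0,b1} ∩ {b0,b1,b2} = {b0,b1}; idom=b1
  b6: preds {b2,b3}: {b0,b1,b2} ∩ {b0,b1,b3} = {b0,b1}; idom=b1

DF derivation:
  join b2 pred b1: · stop@b1
  join b2 pred b4: b4→b2 stop@b1
  join b3 pred b1: · stop@b1
  join b3 pred b2: b2 stop@b1
  join b6 pred b2: b2 stop@b1
  join b6 pred b3: b3 stop@b1
  DF(b0)=∅
  DF(b1)=∅
  DF(b2)={b2,b3,b6}
  DF(b3)={b6}
  DF(b4)={b2}
  DF(b5)=∅
  DF(b6)=∅
  DF(b7)=∅
  DF(b8)=∅

φ for f: defs {b0,b2,b7,b8}
  DF⁺ = {b2,b3,b6}

Answer: ["b2", "b3", "b6"]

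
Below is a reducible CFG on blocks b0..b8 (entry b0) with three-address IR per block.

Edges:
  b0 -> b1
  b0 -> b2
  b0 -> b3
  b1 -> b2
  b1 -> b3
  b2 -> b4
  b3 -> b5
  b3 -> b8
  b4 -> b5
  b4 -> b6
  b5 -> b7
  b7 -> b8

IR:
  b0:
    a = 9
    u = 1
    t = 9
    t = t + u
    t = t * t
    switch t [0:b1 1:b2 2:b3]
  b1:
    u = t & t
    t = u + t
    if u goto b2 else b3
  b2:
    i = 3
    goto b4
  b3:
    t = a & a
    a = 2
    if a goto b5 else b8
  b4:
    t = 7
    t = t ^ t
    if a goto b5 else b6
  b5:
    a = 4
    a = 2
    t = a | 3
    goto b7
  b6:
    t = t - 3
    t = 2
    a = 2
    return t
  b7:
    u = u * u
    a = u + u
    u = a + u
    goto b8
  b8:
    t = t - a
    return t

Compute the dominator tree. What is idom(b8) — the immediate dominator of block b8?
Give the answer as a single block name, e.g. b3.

idom tree: b1←b0 b2←b0 b3←b0 b4←b2 b5←b0 b6←b4 b7←b5 b8←b0
Dom∩ at merges:
  b2: preds {b0,b1}: {b0} ∩ {b0,b1} = {b0}; idom=b0
  b3: preds {b0,b1}: {b0} ∩ {b0,b1} = {b0}; idom=b0
  b5: preds {b3,b4}: {b0,b3} ∩ {b0,b2,b4} = {b0}; idom=b0
  b8: preds {b3,b7}: {b0,b3} ∩ {b0,b5,b7} = {b0}; idom=b0

idom(b8) = b0

Answer: b0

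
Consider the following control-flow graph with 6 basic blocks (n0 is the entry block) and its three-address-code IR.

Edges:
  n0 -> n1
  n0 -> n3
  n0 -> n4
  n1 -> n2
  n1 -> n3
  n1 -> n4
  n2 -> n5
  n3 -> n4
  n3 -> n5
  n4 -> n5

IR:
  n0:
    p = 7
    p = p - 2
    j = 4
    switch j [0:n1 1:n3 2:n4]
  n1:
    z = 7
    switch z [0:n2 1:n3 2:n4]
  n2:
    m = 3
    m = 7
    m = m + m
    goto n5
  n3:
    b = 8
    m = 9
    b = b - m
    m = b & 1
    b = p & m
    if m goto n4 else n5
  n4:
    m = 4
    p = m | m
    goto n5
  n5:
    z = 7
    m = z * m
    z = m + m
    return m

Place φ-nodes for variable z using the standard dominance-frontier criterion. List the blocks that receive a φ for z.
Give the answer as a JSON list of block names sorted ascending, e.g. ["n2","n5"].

idom tree: n1←n0 n2←n1 n3←n0 n4←n0 n5←n0
Join-block Dom:
  n3: preds {n0,n1}: {n0} ∩ {n0,n1} = {n0}; idom=n0
  n4: preds {n0,n1,n3}: {n0} ∩ {n0,n1} ∩ {n0,n3} = {n0}; idom=n0
  n5: preds {n2,n3,n4}: {n0,n1,n2} ∩ {n0,n3} ∩ {n0,n4} = {n0}; idom=n0

Frontier:
  n3←n0: walk · to n0
  n3←n1: walk n1 to n0
  n4←n0: walk · to n0
  n4←n1: walk n1 to n0
  n4←n3: walk n3 to n0
  n5←n2: walk n2→n1 to n0
  n5←n3: walk n3 to n0
  n5←n4: walk n4 to n0
  n0: DF=∅
  n1: DF={n3,n4,n5}
  n2: DF={n5}
  n3: DF={n4,n5}
  n4: DF={n5}
  n5: DF=∅

φ for z: defs {n1,n5}
  DF⁺ = {n3,n4,n5}

Answer: ["n3", "n4", "n5"]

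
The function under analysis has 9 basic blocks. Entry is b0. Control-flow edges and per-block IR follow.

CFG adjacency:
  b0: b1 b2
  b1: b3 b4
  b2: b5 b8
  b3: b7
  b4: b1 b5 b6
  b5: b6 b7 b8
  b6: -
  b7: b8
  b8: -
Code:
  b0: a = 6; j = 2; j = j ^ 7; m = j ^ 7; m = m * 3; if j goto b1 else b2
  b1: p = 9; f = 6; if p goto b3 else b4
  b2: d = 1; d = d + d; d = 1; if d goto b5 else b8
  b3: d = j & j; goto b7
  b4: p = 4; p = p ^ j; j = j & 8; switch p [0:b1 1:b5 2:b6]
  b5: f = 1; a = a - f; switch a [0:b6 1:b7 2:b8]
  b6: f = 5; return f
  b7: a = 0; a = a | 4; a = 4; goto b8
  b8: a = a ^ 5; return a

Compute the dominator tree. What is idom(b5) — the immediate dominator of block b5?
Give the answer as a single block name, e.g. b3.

idom tree: b1←b0 b2←b0 b3←b1 b4←b1 b5←b0 b6←b0 b7←b0 b8←b0
Join-block Dom:
  b1: preds {b0,b4}: {b0} ∩ {b0,b1,b4} = {b0}; idom=b0
  b5: preds {b2,b4}: {b0,b2} ∩ {b0,b1,b4} = {b0}; idom=b0
  b6: preds {b4,b5}: {b0,b1,b4} ∩ {b0,b5} = {b0}; idom=b0
  b7: preds {b3,b5}: {b0,b1,b3} ∩ {b0,b5} = {b0}; idom=b0
  b8: preds {b2,b5,b7}: {b0,b2} ∩ {b0,b5} ∩ {b0,b7} = {b0}; idom=b0

idom(b5) = b0

Answer: b0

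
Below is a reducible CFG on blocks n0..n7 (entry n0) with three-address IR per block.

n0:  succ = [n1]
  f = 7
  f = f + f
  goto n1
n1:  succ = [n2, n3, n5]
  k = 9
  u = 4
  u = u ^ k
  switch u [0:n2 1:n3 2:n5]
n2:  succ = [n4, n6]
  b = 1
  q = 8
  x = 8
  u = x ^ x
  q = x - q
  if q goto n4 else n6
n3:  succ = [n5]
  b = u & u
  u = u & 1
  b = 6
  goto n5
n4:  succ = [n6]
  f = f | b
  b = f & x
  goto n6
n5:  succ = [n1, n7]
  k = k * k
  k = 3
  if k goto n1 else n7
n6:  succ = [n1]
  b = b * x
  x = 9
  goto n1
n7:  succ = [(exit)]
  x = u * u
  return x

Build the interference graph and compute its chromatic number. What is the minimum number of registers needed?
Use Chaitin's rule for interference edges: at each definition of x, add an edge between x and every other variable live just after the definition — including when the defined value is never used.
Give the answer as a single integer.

Block summaries:
  n0: {f} / ∅
  n1: {k,u} / ∅
  n2: {b,q,u,x} / ∅
  n3: {b,u} / {u}
  n4: {b,f} / {b,f,x}
  n5: {k} / {k}
  n6: {b,x} / {b,x}
  n7: {x} / {u}

Live sets:
  live n0: ∅→{f}
  live n1: {f}→{f,k,u}
  live n2: {f}→{b,f,x}
  live n3: {f,k,u}→{f,k,u}
  live n4: {b,f,x}→{b,f,x}
  live n5: {f,k,u}→{f,u}
  live n6: {b,f,x}→{f}
  live n7: {u}→∅

Conflict graph:
  b: {f,k,q,u,x}
  f: {b,k,q,u,x}
  k: {b,f,u}
  q: {b,f,u,x}
  u: {b,f,k,q,x}
  x: {b,f,q,u}

Registers:
  lower bound: {b,f,q,u,x} mutually conflict ⇒ χ ≥ 5
  5-colouring: c0={b}  c1={f}  c2={u}  c3={k,q}  c4={x}
  χ = 5

Answer: 5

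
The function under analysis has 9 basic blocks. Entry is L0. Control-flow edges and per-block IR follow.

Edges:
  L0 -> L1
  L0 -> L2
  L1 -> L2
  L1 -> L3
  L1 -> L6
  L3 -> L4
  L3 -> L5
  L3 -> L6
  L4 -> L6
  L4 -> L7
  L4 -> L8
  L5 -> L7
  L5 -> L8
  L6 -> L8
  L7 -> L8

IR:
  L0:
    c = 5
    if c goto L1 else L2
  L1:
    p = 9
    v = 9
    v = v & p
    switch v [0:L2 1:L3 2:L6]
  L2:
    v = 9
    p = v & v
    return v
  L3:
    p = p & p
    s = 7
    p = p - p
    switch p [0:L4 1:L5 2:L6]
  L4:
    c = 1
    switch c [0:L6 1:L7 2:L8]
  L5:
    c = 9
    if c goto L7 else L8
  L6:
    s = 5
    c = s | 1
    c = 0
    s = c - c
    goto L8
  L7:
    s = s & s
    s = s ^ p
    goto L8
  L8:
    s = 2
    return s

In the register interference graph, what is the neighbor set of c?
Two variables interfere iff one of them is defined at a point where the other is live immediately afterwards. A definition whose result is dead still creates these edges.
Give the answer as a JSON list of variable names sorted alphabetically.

Answer: ["p", "s"]

Working:
Block summaries:
  L0: def={c} ue=∅
  L1: def={p,v} ue=∅
  L2: def={p,v} ue=∅
  L3: def={p,s} ue={p}
  L4: def={c} ue=∅
  L5: def={c} ue=∅
  L6: def={c,s} ue=∅
  L7: def={s} ue={p,s}
  L8: def={s} ue=∅

Liveness:
  L0: in=∅ out=∅
  L1: in=∅ out={p}
  L2: in=∅ out=∅
  L3: in={p} out={p,s}
  L4: in={p,s} out={p,s}
  L5: in={p,s} out={p,s}
  L6: in=∅ out=∅
  L7: in={p,s} out=∅
  L8: in=∅ out=∅

Interference:
  c: {p,s}
  p: {c,s,v}
  s: {c,p}
  v: {p}

N(c) = ["p", "s"]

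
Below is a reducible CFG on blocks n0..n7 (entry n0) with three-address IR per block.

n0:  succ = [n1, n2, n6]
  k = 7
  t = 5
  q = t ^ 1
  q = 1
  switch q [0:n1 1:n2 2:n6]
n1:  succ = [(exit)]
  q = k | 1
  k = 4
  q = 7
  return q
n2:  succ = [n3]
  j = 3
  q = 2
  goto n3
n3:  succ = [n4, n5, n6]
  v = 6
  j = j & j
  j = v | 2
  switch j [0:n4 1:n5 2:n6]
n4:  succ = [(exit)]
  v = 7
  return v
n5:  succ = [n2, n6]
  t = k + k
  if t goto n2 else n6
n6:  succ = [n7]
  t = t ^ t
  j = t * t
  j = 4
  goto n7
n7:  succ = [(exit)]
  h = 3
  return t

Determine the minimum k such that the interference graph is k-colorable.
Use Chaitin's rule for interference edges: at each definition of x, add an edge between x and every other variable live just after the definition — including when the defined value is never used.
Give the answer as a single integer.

Per-block:
  n0 def {k,q,t} use ∅
  n1 def {k,q} use {k}
  n2 def {j,q} use ∅
  n3 def {j,v} use {j}
  n4 def {v} use ∅
  n5 def {t} use {k}
  n6 def {j,t} use {t}
  n7 def {h} use {t}

Live sets:
  live n0: ∅→{k,t}
  live n1: {k}→∅
  live n2: {k,t}→{j,k,t}
  live n3: {j,k,t}→{k,t}
  live n4: ∅→∅
  live n5: {k}→{k,t}
  live n6: {t}→{t}
  live n7: {t}→∅

Conflict graph:
  h: {t}
  j: {k,q,t,v}
  k: {j,q,t,v}
  q: {j,k,t}
  t: {h,j,k,q,v}
  v: {j,k,t}

Registers:
  clique {j,k,q,t} ⇒ need ≥ 4
  assign h→r1 j→r1 k→r2 q→r3 t→r0 v→r3 — no edge inside a register ⇒ χ ≤ 4
  χ = 4

Answer: 4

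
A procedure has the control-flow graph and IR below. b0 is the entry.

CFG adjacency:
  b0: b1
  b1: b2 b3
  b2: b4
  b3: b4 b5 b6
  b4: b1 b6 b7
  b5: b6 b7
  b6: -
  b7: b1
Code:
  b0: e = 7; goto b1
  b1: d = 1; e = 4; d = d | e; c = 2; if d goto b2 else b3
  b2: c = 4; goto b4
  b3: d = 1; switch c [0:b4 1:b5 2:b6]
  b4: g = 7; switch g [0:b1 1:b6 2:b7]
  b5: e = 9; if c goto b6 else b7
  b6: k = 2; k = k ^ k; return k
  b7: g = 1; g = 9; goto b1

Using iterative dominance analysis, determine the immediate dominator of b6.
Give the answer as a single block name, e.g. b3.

idom tree: b1←b0 b2←b1 b3←b1 b4←b1 b5←b3 b6←b1 b7←b1
Join-block Dom:
  b1: preds {b0,b4,b7}: {b0} ∩ {b0,b1,b4} ∩ {b0,b1,b7} = {b0}; idom=b0
  b4: preds {b2,b3}: {b0,b1,b2} ∩ {b0,b1,b3} = {b0,b1}; idom=b1
  b6: preds {b3,b4,b5}: {b0,b1,b3} ∩ {b0,b1,b4} ∩ {b0,b1,b3,b5} = {b0,b1}; idom=b1
  b7: preds {b4,b5}: {b0,b1,b4} ∩ {b0,b1,b3,b5} = {b0,b1}; idom=b1

idom(b6) = b1

Answer: b1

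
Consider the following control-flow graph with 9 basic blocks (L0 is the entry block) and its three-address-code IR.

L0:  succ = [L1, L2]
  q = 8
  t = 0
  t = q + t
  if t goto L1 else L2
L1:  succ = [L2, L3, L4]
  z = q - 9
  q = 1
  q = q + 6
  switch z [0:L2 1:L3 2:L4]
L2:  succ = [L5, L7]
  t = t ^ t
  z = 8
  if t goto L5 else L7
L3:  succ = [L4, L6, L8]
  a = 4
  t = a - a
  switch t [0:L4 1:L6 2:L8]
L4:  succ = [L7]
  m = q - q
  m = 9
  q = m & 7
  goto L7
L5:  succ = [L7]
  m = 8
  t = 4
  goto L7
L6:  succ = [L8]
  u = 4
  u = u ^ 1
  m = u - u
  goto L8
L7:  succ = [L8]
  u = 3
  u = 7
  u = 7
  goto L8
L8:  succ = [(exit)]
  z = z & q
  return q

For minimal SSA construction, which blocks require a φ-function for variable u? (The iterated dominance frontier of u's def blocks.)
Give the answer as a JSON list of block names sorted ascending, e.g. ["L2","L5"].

Answer: ["L8"]

Derivation:
idom tree: L1←L0 L2←L0 L3←L1 L4←L1 L5←L2 L6←L3 L7←L0 L8←L0
Join-block Dom:
  L2: preds {L0,L1}: {L0} ∩ {L0,L1} = {L0}; idom=L0
  L4: preds {L1,L3}: {L0,L1} ∩ {L0,L1,L3} = {L0,L1}; idom=L1
  L7: preds {L2,L4,L5}: {L0,L2} ∩ {L0,L1,L4} ∩ {L0,L2,L5} = {L0}; idom=L0
  L8: preds {L3,L6,L7}: {L0,L1,L3} ∩ {L0,L1,L3,L6} ∩ {L0,L7} = {L0}; idom=L0

DF derivation:
  L2←L0: walk · to L0
  L2←L1: walk L1 to L0
  L4←L1: walk · to L1
  L4←L3: walk L3 to L1
  L7←L2: walk L2 to L0
  L7←L4: walk L4→L1 to L0
  L7←L5: walk L5→L2 to L0
  L8←L3: walk L3→L1 to L0
  L8←L6: walk L6→L3→L1 to L0
  L8←L7: walk L7 to L0
  L0 → ∅
  L1 → {L2,L7,L8}
  L2 → {L7}
  L3 → {L4,L8}
  L4 → {L7}
  L5 → {L7}
  L6 → {L8}
  L7 → {L8}
  L8 → ∅

φ for u: defs {L6,L7}
  DF⁺ = {L8}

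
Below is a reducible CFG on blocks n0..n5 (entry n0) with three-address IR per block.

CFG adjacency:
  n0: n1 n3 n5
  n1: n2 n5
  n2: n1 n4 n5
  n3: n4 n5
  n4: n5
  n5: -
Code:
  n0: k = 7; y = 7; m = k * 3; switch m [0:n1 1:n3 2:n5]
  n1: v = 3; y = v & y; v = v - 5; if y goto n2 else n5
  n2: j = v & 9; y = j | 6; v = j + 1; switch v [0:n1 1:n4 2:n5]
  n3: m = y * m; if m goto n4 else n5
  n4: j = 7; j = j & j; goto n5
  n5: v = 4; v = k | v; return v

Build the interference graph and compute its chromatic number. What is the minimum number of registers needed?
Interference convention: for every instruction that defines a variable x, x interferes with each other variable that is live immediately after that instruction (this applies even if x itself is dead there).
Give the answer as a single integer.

def/use:
  n0: {k,m,y} / ∅
  n1: {v,y} / {y}
  n2: {j,v,y} / {v}
  n3: {m} / {m,y}
  n4: {j} / ∅
  n5: {v} / {k}

Liveness:
  n0: in=∅ out={k,m,y}
  n1: in={k,y} out={k,v}
  n2: in={k,v} out={k,y}
  n3: in={k,m,y} out={k}
  n4: in={k} out={k}
  n5: in={k} out=∅

Interfere edges:
  j: {k,y}
  k: {j,m,v,y}
  m: {k,y}
  v: {k,y}
  y: {j,k,m,v}

Chromatic number:
  lower bound: {j,k,y} mutually conflict ⇒ χ ≥ 3
  3-colouring: R0={k}  R1={y}  R2={j,m,v}
  χ = 3

Answer: 3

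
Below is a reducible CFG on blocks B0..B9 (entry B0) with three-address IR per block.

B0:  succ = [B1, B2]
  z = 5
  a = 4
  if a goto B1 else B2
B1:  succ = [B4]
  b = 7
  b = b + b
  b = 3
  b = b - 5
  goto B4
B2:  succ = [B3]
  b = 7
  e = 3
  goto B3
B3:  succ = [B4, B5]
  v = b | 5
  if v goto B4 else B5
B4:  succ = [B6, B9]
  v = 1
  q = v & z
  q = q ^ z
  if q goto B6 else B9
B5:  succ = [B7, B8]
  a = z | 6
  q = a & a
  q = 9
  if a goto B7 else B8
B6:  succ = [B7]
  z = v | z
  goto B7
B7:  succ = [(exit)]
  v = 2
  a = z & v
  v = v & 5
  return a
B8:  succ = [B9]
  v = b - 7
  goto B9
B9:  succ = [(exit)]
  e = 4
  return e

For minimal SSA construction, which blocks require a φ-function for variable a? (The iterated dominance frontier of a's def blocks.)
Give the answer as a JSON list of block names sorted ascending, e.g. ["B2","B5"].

Answer: ["B7", "B9"]

Analysis:
idom tree: B1←B0 B2←B0 B3←B2 B4←B0 B5←B3 B6←B4 B7←B0 B8←B5 B9←B0
Dom∩ at merges:
  B4: preds {B1,B3}: {B0,B1} ∩ {B0,B2,B3} = {B0}; idom=B0
  B7: preds {B5,B6}: {B0,B2,B3,B5} ∩ {B0,B4,B6} = {B0}; idom=B0
  B9: preds {B4,B8}: {B0,B4} ∩ {B0,B2,B3,B5,B8} = {B0}; idom=B0

DF walk-up:
  B4←B1: walk B1 to B0
  B4←B3: walk B3→B2 to B0
  B7←B5: walk B5→B3→B2 to B0
  B7←B6: walk B6→B4 to B0
  B9←B4: walk B4 to B0
  B9←B8: walk B8→B5→B3→B2 to B0
  B0: DF=∅
  B1: DF={B4}
  B2: DF={B4,B7,B9}
  B3: DF={B4,B7,B9}
  B4: DF={B7,B9}
  B5: DF={B7,B9}
  B6: DF={B7}
  B7: DF=∅
  B8: DF={B9}
  B9: DF=∅

φ for a: defs {B0,B5,B7}
  DF⁺ = {B7,B9}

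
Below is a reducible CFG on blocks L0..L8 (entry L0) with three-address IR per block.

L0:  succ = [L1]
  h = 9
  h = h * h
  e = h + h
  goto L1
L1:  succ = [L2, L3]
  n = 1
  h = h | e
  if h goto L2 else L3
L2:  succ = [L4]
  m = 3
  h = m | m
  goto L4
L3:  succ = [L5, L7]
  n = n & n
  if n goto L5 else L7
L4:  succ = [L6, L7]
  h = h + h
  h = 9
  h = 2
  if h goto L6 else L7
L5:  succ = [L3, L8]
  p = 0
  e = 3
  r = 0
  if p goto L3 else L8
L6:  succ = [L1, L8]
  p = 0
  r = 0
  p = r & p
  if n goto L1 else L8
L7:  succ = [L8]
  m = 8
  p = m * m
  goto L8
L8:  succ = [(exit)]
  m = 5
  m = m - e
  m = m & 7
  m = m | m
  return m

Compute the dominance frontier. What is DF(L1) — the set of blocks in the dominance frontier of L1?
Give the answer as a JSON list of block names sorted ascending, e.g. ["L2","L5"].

Answer: ["L1"]

Analysis:
idom tree: L1←L0 L2←L1 L3←L1 L4←L2 L5←L3 L6←L4 L7←L1 L8←L1
Dom at joins:
  L1: preds {L0,L6}: {L0} ∩ {L0,L1,L2,L4,L6} = {L0}; idom=L0
  L3: preds {L1,L5}: {L0,L1} ∩ {L0,L1,L3,L5} = {L0,L1}; idom=L1
  L7: preds {L3,L4}: {L0,L1,L3} ∩ {L0,L1,L2,L4} = {L0,L1}; idom=L1
  L8: preds {L5,L6,L7}: {L0,L1,L3,L5} ∩ {L0,L1,L2,L4,L6} ∩ {L0,L1,L7} = {L0,L1}; idom=L1

DF derivation:
  join L1 pred L0: · stop@L0
  join L1 pred L6: L6→L4→L2→L1 stop@L0
  join L3 pred L1: · stop@L1
  join L3 pred L5: L5→L3 stop@L1
  join L7 pred L3: L3 stop@L1
  join L7 pred L4: L4→L2 stop@L1
  join L8 pred L5: L5→L3 stop@L1
  join L8 pred L6: L6→L4→L2 stop@L1
  join L8 pred L7: L7 stop@L1
  DF(L0)=∅
  DF(L1)={L1}
  DF(L2)={L1,L7,L8}
  DF(L3)={L3,L7,L8}
  DF(L4)={L1,L7,L8}
  DF(L5)={L3,L8}
  DF(L6)={L1,L8}
  DF(L7)={L8}
  DF(L8)=∅

DF(L1) = ["L1"]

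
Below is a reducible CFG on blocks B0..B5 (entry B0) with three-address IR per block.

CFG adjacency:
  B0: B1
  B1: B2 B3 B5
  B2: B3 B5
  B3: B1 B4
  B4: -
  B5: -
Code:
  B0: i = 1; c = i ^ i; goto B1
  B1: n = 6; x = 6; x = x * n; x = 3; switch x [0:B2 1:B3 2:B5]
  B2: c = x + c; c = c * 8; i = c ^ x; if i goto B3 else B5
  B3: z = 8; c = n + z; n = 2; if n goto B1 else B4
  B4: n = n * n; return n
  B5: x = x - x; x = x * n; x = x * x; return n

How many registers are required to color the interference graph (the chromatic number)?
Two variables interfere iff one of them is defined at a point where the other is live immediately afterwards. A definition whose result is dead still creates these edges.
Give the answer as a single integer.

def/use:
  B0: {c,i} / ∅
  B1: {n,x} / ∅
  B2: {c,i} / {c,x}
  B3: {c,n,z} / {n}
  B4: {n} / {n}
  B5: {x} / {n,x}

Live sets:
  live B0: ∅→{c}
  live B1: {c}→{c,n,x}
  live B2: {c,n,x}→{n,x}
  live B3: {n}→{c,n}
  live B4: {n}→∅
  live B5: {n,x}→∅

Interfere edges:
  c↔{n,x}
  i↔{n,x}
  n↔{c,i,x,z}
  x↔{c,i,n}
  z↔{n}

Colouring:
  lower bound: {c,n,x} mutually conflict ⇒ χ ≥ 3
  3-colouring: r0={n}  r1={x,z}  r2={c,i}
  χ = 3

Answer: 3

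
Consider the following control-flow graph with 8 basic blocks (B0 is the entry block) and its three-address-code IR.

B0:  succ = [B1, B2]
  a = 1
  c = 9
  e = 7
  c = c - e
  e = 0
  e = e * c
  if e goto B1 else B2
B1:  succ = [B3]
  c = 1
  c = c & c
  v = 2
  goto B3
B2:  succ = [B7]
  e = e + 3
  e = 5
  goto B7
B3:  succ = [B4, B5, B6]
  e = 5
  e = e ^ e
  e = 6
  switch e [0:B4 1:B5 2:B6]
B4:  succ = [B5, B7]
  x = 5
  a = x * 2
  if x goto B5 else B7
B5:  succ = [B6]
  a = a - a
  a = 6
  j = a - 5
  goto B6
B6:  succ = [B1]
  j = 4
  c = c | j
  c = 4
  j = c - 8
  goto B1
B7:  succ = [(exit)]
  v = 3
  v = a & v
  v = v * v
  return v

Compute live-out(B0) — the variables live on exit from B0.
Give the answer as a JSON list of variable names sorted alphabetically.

Block summaries:
  B0: {a,c,e} / ∅
  B1: {c,v} / ∅
  B2: {e} / {e}
  B3: {e} / ∅
  B4: {a,x} / ∅
  B5: {a,j} / {a}
  B6: {c,j} / {c}
  B7: {v} / {a}

Backward fixpoint:
  B0 li=∅ lo={a,e}
  B1 li={a} lo={a,c}
  B2 li={a,e} lo={a}
  B3 li={a,c} lo={a,c}
  B4 li={c} lo={a,c}
  B5 li={a,c} lo={a,c}
  B6 li={a,c} lo={a}
  B7 li={a} lo=∅

live-out(B0) = ["a", "e"]

Answer: ["a", "e"]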